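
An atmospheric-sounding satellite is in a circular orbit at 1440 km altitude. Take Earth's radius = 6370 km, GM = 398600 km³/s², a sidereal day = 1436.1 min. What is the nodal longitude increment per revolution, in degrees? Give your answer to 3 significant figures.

Semi-major axis a = 6370 + 1440 = 7810 km. Period T = 2π√(a³/μ) = 2π√(7810³/398600) = 6868.9 s = 114.48 min.
During one orbit Earth rotates (6868.9 / 86166) × 360° = 28.70°.

28.7°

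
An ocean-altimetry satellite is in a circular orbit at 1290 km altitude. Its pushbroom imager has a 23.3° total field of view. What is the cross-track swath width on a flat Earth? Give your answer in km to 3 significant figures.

532 km

Half-angle = 23.3°/2 = 11.65°.
Swath width ≈ 2h·tan(θ/2) = 2 × 1290 × tan(11.65°) = 531.9 km.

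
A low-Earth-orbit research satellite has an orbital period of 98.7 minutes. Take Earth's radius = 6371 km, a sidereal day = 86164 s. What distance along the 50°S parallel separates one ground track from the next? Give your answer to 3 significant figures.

1770 km

T = 98.7 min = 5922.0 s.
Node shift per orbit = (5922.0/86164) × 360° = 24.74°.
Equatorial spacing = 24.74 × 111.2 km/° = 2751 km.
At 50° latitude, spacing = 2751 × cos(50°) = 1768 km.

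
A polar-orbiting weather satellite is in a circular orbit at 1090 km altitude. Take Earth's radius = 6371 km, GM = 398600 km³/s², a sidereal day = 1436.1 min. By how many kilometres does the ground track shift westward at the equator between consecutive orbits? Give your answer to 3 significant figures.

Semi-major axis a = 6371 + 1090 = 7461 km. Period T = 2π√(a³/μ) = 2π√(7461³/398600) = 6413.7 s = 106.89 min.
During one orbit Earth rotates (6413.7 / 86166) × 360° = 26.80°.
At the equator that is 26.80° × (2π·6371/360) km/° = 26.80 × 111.2 = 2980 km.

2980 km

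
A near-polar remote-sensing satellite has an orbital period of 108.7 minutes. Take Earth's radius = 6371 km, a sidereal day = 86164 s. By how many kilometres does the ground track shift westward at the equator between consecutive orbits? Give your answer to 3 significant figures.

3030 km

T = 108.7 min = 6522.0 s.
During one orbit Earth rotates (6522.0 / 86164) × 360° = 27.25°.
At the equator that is 27.25° × (2π·6371/360) km/° = 27.25 × 111.2 = 3030 km.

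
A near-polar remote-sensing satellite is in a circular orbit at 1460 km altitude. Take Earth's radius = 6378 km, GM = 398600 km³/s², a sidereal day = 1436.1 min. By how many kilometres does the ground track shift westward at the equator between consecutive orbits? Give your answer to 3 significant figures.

3210 km

Semi-major axis a = 6378 + 1460 = 7838 km. Period T = 2π√(a³/μ) = 2π√(7838³/398600) = 6905.9 s = 115.10 min.
During one orbit Earth rotates (6905.9 / 86166) × 360° = 28.85°.
At the equator that is 28.85° × (2π·6378/360) km/° = 28.85 × 111.3 = 3212 km.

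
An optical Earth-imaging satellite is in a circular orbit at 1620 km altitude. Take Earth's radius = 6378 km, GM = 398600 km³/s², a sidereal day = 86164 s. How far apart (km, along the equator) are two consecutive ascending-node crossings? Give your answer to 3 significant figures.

3310 km

Semi-major axis a = 6378 + 1620 = 7998 km. Period T = 2π√(a³/μ) = 2π√(7998³/398600) = 7118.4 s = 118.64 min.
During one orbit Earth rotates (7118.4 / 86164) × 360° = 29.74°.
At the equator that is 29.74° × (2π·6378/360) km/° = 29.74 × 111.3 = 3311 km.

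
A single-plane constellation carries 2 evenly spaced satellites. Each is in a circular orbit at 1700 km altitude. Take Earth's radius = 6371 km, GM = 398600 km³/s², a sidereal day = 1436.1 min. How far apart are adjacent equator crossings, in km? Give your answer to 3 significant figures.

1680 km

Semi-major axis a = 6371 + 1700 = 8071 km. Period T = 2π√(a³/μ) = 2π√(8071³/398600) = 7216.1 s = 120.27 min.
Single-satellite node shift = (7216.1/86166) × 360° = 30.15°.
With 2 satellites evenly phased, successive equator crossings are 30.15/2 = 15.074° apart.
That is 15.074 × 111.2 = 1676 km at the equator.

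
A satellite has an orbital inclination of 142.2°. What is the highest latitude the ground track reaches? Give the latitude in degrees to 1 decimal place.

Retrograde orbit: the ground track reaches ±(180° − i) = ±(180 − 142.2) = ±37.8°.

37.8°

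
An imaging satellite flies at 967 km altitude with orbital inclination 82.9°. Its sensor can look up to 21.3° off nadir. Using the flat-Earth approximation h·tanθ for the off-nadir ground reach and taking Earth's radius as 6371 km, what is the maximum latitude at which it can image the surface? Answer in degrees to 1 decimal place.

For a prograde orbit the ground track reaches latitude ±i = ±82.9°.
Sensor half-swath on the ground ≈ 967·tan(21.3°) = 377 km = 3.39° of latitude.
Maximum observable latitude ≈ 82.9 + 3.39 = 86.3°.

86.3°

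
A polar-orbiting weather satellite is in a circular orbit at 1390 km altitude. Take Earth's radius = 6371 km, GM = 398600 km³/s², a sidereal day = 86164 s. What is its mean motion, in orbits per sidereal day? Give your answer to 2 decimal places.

12.66

Semi-major axis a = 6371 + 1390 = 7761 km. Period T = 2π√(a³/μ) = 2π√(7761³/398600) = 6804.4 s = 113.41 min.
Orbits per sidereal day = 86164 / 6804.4 = 12.663.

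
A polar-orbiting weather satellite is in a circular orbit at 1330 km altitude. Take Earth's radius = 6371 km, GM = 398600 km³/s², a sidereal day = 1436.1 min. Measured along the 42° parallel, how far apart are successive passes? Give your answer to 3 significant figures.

Semi-major axis a = 6371 + 1330 = 7701 km. Period T = 2π√(a³/μ) = 2π√(7701³/398600) = 6725.6 s = 112.09 min.
Node shift per orbit = (6725.6/86166) × 360° = 28.10°.
Equatorial spacing = 28.10 × 111.2 km/° = 3125 km.
At 42° latitude, spacing = 3125 × cos(42°) = 2322 km.

2320 km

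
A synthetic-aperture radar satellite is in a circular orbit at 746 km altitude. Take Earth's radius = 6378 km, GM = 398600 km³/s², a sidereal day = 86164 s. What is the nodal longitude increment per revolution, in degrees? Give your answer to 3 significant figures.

25.0°

Semi-major axis a = 6378 + 746 = 7124 km. Period T = 2π√(a³/μ) = 2π√(7124³/398600) = 5984.1 s = 99.73 min.
During one orbit Earth rotates (5984.1 / 86164) × 360° = 25.00°.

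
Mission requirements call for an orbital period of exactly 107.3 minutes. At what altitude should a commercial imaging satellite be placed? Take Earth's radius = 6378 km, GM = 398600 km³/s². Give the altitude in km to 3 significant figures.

1100 km

T = 107.3 min = 6438.0 s.
From T = 2π√(a³/μ): a = (μ T²/4π²)^(1/3) = (398600 × 6438.0² / 4π²)^(1/3) = 7480 km.
Altitude h = a − R = 7480 − 6378 = 1102 km.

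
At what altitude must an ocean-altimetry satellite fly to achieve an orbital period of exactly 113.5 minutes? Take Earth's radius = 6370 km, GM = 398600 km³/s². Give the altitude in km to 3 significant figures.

T = 113.5 min = 6810.0 s.
From T = 2π√(a³/μ): a = (μ T²/4π²)^(1/3) = (398600 × 6810.0² / 4π²)^(1/3) = 7765 km.
Altitude h = a − R = 7765 − 6370 = 1395 km.

1400 km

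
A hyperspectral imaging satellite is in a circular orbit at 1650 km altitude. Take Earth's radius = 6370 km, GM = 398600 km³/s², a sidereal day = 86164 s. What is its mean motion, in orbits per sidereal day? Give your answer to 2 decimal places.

12.05

Semi-major axis a = 6370 + 1650 = 8020 km. Period T = 2π√(a³/μ) = 2π√(8020³/398600) = 7147.8 s = 119.13 min.
Orbits per sidereal day = 86164 / 7147.8 = 12.055.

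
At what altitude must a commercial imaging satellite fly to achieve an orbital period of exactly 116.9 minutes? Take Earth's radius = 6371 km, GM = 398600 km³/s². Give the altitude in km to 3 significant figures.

T = 116.9 min = 7014.0 s.
From T = 2π√(a³/μ): a = (μ T²/4π²)^(1/3) = (398600 × 7014.0² / 4π²)^(1/3) = 7920 km.
Altitude h = a − R = 7920 − 6371 = 1549 km.

1550 km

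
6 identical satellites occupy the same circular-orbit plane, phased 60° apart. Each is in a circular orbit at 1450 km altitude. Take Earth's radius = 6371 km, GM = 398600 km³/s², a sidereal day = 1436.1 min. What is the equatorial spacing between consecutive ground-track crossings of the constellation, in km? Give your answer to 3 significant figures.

533 km

Semi-major axis a = 6371 + 1450 = 7821 km. Period T = 2π√(a³/μ) = 2π√(7821³/398600) = 6883.4 s = 114.72 min.
Single-satellite node shift = (6883.4/86166) × 360° = 28.76°.
With 6 satellites evenly phased, successive equator crossings are 28.76/6 = 4.793° apart.
That is 4.793 × 111.2 = 533 km at the equator.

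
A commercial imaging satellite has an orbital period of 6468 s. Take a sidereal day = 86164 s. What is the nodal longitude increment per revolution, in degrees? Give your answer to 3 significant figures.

During one orbit Earth rotates (6468.0 / 86164) × 360° = 27.02°.

27.0°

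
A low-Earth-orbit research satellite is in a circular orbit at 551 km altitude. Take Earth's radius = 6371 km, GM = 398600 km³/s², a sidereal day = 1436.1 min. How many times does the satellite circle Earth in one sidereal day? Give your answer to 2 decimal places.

15.03

Semi-major axis a = 6371 + 551 = 6922 km. Period T = 2π√(a³/μ) = 2π√(6922³/398600) = 5731.4 s = 95.52 min.
Orbits per sidereal day = 86166 / 5731.4 = 15.034.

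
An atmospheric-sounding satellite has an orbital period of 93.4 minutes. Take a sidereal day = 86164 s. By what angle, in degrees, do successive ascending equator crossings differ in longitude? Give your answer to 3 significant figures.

23.4°

T = 93.4 min = 5604.0 s.
During one orbit Earth rotates (5604.0 / 86164) × 360° = 23.41°.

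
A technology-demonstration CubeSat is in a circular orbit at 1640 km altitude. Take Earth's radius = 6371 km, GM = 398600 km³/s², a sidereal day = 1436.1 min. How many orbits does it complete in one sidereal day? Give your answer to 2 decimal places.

12.08

Semi-major axis a = 6371 + 1640 = 8011 km. Period T = 2π√(a³/μ) = 2π√(8011³/398600) = 7135.8 s = 118.93 min.
Orbits per sidereal day = 86166 / 7135.8 = 12.075.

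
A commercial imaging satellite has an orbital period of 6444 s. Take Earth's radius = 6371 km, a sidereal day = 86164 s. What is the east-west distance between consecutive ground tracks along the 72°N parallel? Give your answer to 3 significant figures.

925 km

Node shift per orbit = (6444.0/86164) × 360° = 26.92°.
Equatorial spacing = 26.92 × 111.2 km/° = 2994 km.
At 72° latitude, spacing = 2994 × cos(72°) = 925 km.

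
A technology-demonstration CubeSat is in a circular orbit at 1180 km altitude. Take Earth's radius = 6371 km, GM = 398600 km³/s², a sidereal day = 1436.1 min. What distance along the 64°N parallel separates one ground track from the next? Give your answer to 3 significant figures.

Semi-major axis a = 6371 + 1180 = 7551 km. Period T = 2π√(a³/μ) = 2π√(7551³/398600) = 6530.1 s = 108.83 min.
Node shift per orbit = (6530.1/86166) × 360° = 27.28°.
Equatorial spacing = 27.28 × 111.2 km/° = 3034 km.
At 64° latitude, spacing = 3034 × cos(64°) = 1330 km.

1330 km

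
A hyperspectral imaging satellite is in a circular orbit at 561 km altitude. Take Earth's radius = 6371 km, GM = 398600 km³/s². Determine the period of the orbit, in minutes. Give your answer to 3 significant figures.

95.7 min

Semi-major axis a = 6371 + 561 = 6932 km. Period T = 2π√(a³/μ) = 2π√(6932³/398600) = 5743.8 s = 95.73 min.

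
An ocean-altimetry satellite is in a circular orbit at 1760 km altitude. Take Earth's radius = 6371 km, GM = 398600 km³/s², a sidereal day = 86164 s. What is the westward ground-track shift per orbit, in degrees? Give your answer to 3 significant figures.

30.5°

Semi-major axis a = 6371 + 1760 = 8131 km. Period T = 2π√(a³/μ) = 2π√(8131³/398600) = 7296.7 s = 121.61 min.
During one orbit Earth rotates (7296.7 / 86164) × 360° = 30.49°.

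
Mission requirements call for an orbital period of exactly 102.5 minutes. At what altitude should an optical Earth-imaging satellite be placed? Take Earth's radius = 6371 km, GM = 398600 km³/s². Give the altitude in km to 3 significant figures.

884 km

T = 102.5 min = 6150.0 s.
From T = 2π√(a³/μ): a = (μ T²/4π²)^(1/3) = (398600 × 6150.0² / 4π²)^(1/3) = 7255 km.
Altitude h = a − R = 7255 − 6371 = 884 km.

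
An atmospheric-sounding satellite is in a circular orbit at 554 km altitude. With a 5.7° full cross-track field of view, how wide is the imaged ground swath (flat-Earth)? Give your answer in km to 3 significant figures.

55.2 km

Half-angle = 5.7°/2 = 2.85°.
Swath width ≈ 2h·tan(θ/2) = 2 × 554 × tan(2.85°) = 55.2 km.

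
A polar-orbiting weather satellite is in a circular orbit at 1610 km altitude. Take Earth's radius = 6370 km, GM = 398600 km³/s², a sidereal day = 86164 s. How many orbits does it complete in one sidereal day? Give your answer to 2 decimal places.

Semi-major axis a = 6370 + 1610 = 7980 km. Period T = 2π√(a³/μ) = 2π√(7980³/398600) = 7094.4 s = 118.24 min.
Orbits per sidereal day = 86164 / 7094.4 = 12.145.

12.15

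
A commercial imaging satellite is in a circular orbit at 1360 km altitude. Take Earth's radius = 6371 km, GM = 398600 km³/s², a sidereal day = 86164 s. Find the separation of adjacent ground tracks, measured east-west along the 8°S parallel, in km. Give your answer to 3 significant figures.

3110 km

Semi-major axis a = 6371 + 1360 = 7731 km. Period T = 2π√(a³/μ) = 2π√(7731³/398600) = 6765.0 s = 112.75 min.
Node shift per orbit = (6765.0/86164) × 360° = 28.26°.
Equatorial spacing = 28.26 × 111.2 km/° = 3143 km.
At 8° latitude, spacing = 3143 × cos(8°) = 3112 km.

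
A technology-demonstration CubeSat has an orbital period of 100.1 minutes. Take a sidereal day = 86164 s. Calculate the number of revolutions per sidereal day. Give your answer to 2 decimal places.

T = 100.1 min = 6006.0 s.
Orbits per sidereal day = 86164 / 6006.0 = 14.346.

14.35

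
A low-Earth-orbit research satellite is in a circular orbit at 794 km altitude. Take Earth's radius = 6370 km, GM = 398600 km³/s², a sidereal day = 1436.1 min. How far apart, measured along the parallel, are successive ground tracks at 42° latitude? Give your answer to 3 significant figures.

Semi-major axis a = 6370 + 794 = 7164 km. Period T = 2π√(a³/μ) = 2π√(7164³/398600) = 6034.5 s = 100.58 min.
Node shift per orbit = (6034.5/86166) × 360° = 25.21°.
Equatorial spacing = 25.21 × 111.2 km/° = 2803 km.
At 42° latitude, spacing = 2803 × cos(42°) = 2083 km.

2080 km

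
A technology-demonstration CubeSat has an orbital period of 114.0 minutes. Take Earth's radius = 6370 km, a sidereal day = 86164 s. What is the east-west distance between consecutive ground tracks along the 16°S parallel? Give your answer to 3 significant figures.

T = 114.0 min = 6840.0 s.
Node shift per orbit = (6840.0/86164) × 360° = 28.58°.
Equatorial spacing = 28.58 × 111.2 km/° = 3177 km.
At 16° latitude, spacing = 3177 × cos(16°) = 3054 km.

3050 km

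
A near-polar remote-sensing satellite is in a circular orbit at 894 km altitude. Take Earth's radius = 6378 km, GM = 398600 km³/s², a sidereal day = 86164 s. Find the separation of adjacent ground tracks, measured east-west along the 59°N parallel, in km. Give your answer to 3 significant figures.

Semi-major axis a = 6378 + 894 = 7272 km. Period T = 2π√(a³/μ) = 2π√(7272³/398600) = 6171.5 s = 102.86 min.
Node shift per orbit = (6171.5/86164) × 360° = 25.79°.
Equatorial spacing = 25.79 × 111.3 km/° = 2870 km.
At 59° latitude, spacing = 2870 × cos(59°) = 1478 km.

1480 km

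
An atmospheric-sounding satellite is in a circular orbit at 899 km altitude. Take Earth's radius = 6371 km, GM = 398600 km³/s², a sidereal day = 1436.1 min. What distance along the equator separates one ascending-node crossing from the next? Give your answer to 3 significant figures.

Semi-major axis a = 6371 + 899 = 7270 km. Period T = 2π√(a³/μ) = 2π√(7270³/398600) = 6169.0 s = 102.82 min.
During one orbit Earth rotates (6169.0 / 86166) × 360° = 25.77°.
At the equator that is 25.77° × (2π·6371/360) km/° = 25.77 × 111.2 = 2866 km.

2870 km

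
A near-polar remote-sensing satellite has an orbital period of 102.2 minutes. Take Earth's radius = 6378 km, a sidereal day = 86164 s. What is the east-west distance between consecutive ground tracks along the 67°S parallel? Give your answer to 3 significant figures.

T = 102.2 min = 6132.0 s.
Node shift per orbit = (6132.0/86164) × 360° = 25.62°.
Equatorial spacing = 25.62 × 111.3 km/° = 2852 km.
At 67° latitude, spacing = 2852 × cos(67°) = 1114 km.

1110 km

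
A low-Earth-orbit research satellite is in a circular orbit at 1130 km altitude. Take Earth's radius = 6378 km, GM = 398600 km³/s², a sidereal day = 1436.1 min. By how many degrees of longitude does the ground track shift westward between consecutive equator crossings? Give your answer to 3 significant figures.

Semi-major axis a = 6378 + 1130 = 7508 km. Period T = 2π√(a³/μ) = 2π√(7508³/398600) = 6474.4 s = 107.91 min.
During one orbit Earth rotates (6474.4 / 86166) × 360° = 27.05°.

27.0°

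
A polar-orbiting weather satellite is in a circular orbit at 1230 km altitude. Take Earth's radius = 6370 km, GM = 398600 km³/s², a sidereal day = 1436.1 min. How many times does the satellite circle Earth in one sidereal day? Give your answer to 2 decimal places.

13.07

Semi-major axis a = 6370 + 1230 = 7600 km. Period T = 2π√(a³/μ) = 2π√(7600³/398600) = 6593.7 s = 109.90 min.
Orbits per sidereal day = 86166 / 6593.7 = 13.068.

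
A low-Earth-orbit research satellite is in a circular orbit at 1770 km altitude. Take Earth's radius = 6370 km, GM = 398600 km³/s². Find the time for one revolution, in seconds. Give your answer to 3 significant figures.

7310 seconds

Semi-major axis a = 6370 + 1770 = 8140 km. Period T = 2π√(a³/μ) = 2π√(8140³/398600) = 7308.8 s = 121.81 min.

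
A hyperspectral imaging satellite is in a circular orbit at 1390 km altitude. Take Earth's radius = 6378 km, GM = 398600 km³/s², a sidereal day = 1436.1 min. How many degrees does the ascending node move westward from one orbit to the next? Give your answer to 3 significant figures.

28.5°

Semi-major axis a = 6378 + 1390 = 7768 km. Period T = 2π√(a³/μ) = 2π√(7768³/398600) = 6813.6 s = 113.56 min.
During one orbit Earth rotates (6813.6 / 86166) × 360° = 28.47°.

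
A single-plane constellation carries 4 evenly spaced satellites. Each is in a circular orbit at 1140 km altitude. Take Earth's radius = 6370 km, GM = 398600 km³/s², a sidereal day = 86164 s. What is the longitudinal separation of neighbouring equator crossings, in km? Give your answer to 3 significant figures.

752 km

Semi-major axis a = 6370 + 1140 = 7510 km. Period T = 2π√(a³/μ) = 2π√(7510³/398600) = 6477.0 s = 107.95 min.
Single-satellite node shift = (6477.0/86164) × 360° = 27.06°.
With 4 satellites evenly phased, successive equator crossings are 27.06/4 = 6.765° apart.
That is 6.765 × 111.2 = 752 km at the equator.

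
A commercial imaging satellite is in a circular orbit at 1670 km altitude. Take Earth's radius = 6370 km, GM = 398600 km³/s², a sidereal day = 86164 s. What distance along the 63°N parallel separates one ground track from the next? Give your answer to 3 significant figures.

Semi-major axis a = 6370 + 1670 = 8040 km. Period T = 2π√(a³/μ) = 2π√(8040³/398600) = 7174.6 s = 119.58 min.
Node shift per orbit = (7174.6/86164) × 360° = 29.98°.
Equatorial spacing = 29.98 × 111.2 km/° = 3333 km.
At 63° latitude, spacing = 3333 × cos(63°) = 1513 km.

1510 km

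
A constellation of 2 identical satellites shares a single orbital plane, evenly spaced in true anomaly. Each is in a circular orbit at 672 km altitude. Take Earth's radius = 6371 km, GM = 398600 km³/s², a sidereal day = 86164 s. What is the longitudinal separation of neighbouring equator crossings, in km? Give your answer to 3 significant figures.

Semi-major axis a = 6371 + 672 = 7043 km. Period T = 2π√(a³/μ) = 2π√(7043³/398600) = 5882.3 s = 98.04 min.
Single-satellite node shift = (5882.3/86164) × 360° = 24.58°.
With 2 satellites evenly phased, successive equator crossings are 24.58/2 = 12.288° apart.
That is 12.288 × 111.2 = 1366 km at the equator.

1370 km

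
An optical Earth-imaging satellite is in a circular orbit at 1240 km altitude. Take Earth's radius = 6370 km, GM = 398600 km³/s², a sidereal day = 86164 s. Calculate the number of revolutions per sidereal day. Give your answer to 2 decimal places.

13.04

Semi-major axis a = 6370 + 1240 = 7610 km. Period T = 2π√(a³/μ) = 2π√(7610³/398600) = 6606.8 s = 110.11 min.
Orbits per sidereal day = 86164 / 6606.8 = 13.042.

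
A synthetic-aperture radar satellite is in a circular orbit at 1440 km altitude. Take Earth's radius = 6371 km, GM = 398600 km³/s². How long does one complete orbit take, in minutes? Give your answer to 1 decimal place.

114.5 min

Semi-major axis a = 6371 + 1440 = 7811 km. Period T = 2π√(a³/μ) = 2π√(7811³/398600) = 6870.2 s = 114.50 min.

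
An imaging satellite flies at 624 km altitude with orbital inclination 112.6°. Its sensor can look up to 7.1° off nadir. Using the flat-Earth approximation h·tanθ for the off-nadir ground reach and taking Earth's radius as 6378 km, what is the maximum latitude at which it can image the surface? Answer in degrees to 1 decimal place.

68.1°

Retrograde orbit: the ground track reaches ±(180° − i) = ±(180 − 112.6) = ±67.4°.
Sensor half-swath on the ground ≈ 624·tan(7.1°) = 78 km = 0.70° of latitude.
Maximum observable latitude ≈ 67.4 + 0.70 = 68.1°.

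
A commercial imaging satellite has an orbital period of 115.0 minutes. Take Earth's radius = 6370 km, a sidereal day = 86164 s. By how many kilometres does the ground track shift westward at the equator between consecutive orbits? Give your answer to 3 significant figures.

3210 km

T = 115.0 min = 6900.0 s.
During one orbit Earth rotates (6900.0 / 86164) × 360° = 28.83°.
At the equator that is 28.83° × (2π·6370/360) km/° = 28.83 × 111.2 = 3205 km.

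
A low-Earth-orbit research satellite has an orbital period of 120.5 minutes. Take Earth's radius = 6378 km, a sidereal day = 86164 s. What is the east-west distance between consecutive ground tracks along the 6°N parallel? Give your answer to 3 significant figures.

3340 km

T = 120.5 min = 7230.0 s.
Node shift per orbit = (7230.0/86164) × 360° = 30.21°.
Equatorial spacing = 30.21 × 111.3 km/° = 3363 km.
At 6° latitude, spacing = 3363 × cos(6°) = 3344 km.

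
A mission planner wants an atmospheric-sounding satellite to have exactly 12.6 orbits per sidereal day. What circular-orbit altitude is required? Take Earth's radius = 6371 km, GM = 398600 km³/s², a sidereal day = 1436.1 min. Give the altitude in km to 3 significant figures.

Required period T = 86166 / 12.6 = 6838.6 s.
From T = 2π√(a³/μ): a = (μ T²/4π²)^(1/3) = (398600 × 6838.6² / 4π²)^(1/3) = 7787 km.
Altitude h = a − R = 7787 − 6371 = 1416 km.

1420 km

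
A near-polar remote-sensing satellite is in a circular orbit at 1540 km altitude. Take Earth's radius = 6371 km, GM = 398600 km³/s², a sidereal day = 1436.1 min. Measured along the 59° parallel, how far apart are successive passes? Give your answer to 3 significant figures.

Semi-major axis a = 6371 + 1540 = 7911 km. Period T = 2π√(a³/μ) = 2π√(7911³/398600) = 7002.6 s = 116.71 min.
Node shift per orbit = (7002.6/86166) × 360° = 29.26°.
Equatorial spacing = 29.26 × 111.2 km/° = 3253 km.
At 59° latitude, spacing = 3253 × cos(59°) = 1676 km.

1680 km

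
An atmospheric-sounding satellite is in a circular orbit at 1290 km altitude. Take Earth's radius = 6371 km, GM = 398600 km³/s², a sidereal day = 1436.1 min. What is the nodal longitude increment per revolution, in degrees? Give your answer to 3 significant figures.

27.9°

Semi-major axis a = 6371 + 1290 = 7661 km. Period T = 2π√(a³/μ) = 2π√(7661³/398600) = 6673.3 s = 111.22 min.
During one orbit Earth rotates (6673.3 / 86166) × 360° = 27.88°.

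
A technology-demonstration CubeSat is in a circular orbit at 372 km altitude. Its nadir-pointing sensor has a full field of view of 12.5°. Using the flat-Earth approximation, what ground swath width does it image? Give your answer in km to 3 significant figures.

Half-angle = 12.5°/2 = 6.25°.
Swath width ≈ 2h·tan(θ/2) = 2 × 372 × tan(6.25°) = 81.5 km.

81.5 km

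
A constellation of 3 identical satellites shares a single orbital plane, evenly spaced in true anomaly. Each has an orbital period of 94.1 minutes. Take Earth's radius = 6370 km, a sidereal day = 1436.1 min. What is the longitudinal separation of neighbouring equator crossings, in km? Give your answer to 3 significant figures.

T = 94.1 min = 5646.0 s.
Single-satellite node shift = (5646.0/86166) × 360° = 23.59°.
With 3 satellites evenly phased, successive equator crossings are 23.59/3 = 7.863° apart.
That is 7.863 × 111.2 = 874 km at the equator.

874 km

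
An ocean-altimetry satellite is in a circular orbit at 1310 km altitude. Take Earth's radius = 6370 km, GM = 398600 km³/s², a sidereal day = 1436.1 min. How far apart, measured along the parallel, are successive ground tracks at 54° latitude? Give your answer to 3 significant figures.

1830 km

Semi-major axis a = 6370 + 1310 = 7680 km. Period T = 2π√(a³/μ) = 2π√(7680³/398600) = 6698.1 s = 111.64 min.
Node shift per orbit = (6698.1/86166) × 360° = 27.98°.
Equatorial spacing = 27.98 × 111.2 km/° = 3111 km.
At 54° latitude, spacing = 3111 × cos(54°) = 1829 km.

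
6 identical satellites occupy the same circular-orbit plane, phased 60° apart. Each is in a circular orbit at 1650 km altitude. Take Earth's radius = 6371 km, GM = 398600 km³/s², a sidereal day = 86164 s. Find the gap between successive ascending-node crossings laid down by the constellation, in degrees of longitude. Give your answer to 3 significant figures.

4.98°

Semi-major axis a = 6371 + 1650 = 8021 km. Period T = 2π√(a³/μ) = 2π√(8021³/398600) = 7149.1 s = 119.15 min.
Single-satellite node shift = (7149.1/86164) × 360° = 29.87°.
With 6 satellites evenly phased, successive equator crossings are 29.87/6 = 4.978° apart.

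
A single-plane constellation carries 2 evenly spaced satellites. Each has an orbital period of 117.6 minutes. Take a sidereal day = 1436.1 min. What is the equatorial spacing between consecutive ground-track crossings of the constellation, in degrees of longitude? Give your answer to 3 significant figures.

14.7°

T = 117.6 min = 7056.0 s.
Single-satellite node shift = (7056.0/86166) × 360° = 29.48°.
With 2 satellites evenly phased, successive equator crossings are 29.48/2 = 14.740° apart.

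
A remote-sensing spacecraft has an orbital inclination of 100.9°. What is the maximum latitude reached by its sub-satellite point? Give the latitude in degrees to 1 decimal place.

79.1°

Retrograde orbit: the ground track reaches ±(180° − i) = ±(180 − 100.9) = ±79.1°.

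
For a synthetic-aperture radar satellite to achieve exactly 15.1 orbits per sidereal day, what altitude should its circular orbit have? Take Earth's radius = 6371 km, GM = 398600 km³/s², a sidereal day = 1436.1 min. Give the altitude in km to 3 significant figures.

531 km

Required period T = 86166 / 15.1 = 5706.4 s.
From T = 2π√(a³/μ): a = (μ T²/4π²)^(1/3) = (398600 × 5706.4² / 4π²)^(1/3) = 6902 km.
Altitude h = a − R = 6902 − 6371 = 531 km.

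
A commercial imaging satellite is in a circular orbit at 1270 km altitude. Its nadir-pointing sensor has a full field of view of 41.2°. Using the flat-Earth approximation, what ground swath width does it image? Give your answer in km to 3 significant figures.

Half-angle = 41.2°/2 = 20.6°.
Swath width ≈ 2h·tan(θ/2) = 2 × 1270 × tan(20.6°) = 954.7 km.

955 km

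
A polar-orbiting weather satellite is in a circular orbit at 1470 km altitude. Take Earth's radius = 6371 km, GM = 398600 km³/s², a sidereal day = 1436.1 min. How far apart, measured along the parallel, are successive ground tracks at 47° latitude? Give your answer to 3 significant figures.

Semi-major axis a = 6371 + 1470 = 7841 km. Period T = 2π√(a³/μ) = 2π√(7841³/398600) = 6909.8 s = 115.16 min.
Node shift per orbit = (6909.8/86166) × 360° = 28.87°.
Equatorial spacing = 28.87 × 111.2 km/° = 3210 km.
At 47° latitude, spacing = 3210 × cos(47°) = 2189 km.

2190 km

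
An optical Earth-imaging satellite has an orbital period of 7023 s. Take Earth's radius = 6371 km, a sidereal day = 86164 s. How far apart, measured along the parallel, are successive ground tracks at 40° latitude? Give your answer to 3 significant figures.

2500 km

Node shift per orbit = (7023.0/86164) × 360° = 29.34°.
Equatorial spacing = 29.34 × 111.2 km/° = 3263 km.
At 40° latitude, spacing = 3263 × cos(40°) = 2499 km.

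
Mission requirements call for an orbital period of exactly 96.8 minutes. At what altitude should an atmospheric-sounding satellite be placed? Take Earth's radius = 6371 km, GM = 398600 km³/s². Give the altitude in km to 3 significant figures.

T = 96.8 min = 5808.0 s.
From T = 2π√(a³/μ): a = (μ T²/4π²)^(1/3) = (398600 × 5808.0² / 4π²)^(1/3) = 6984 km.
Altitude h = a − R = 6984 − 6371 = 613 km.

613 km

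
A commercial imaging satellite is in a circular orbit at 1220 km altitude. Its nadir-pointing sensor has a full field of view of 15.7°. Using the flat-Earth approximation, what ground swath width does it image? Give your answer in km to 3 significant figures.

336 km

Half-angle = 15.7°/2 = 7.85°.
Swath width ≈ 2h·tan(θ/2) = 2 × 1220 × tan(7.85°) = 336.4 km.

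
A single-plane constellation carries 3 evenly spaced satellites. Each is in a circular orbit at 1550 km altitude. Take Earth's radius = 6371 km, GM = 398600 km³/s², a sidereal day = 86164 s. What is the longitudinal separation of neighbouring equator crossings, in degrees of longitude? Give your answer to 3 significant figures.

Semi-major axis a = 6371 + 1550 = 7921 km. Period T = 2π√(a³/μ) = 2π√(7921³/398600) = 7015.9 s = 116.93 min.
Single-satellite node shift = (7015.9/86164) × 360° = 29.31°.
With 3 satellites evenly phased, successive equator crossings are 29.31/3 = 9.771° apart.

9.77°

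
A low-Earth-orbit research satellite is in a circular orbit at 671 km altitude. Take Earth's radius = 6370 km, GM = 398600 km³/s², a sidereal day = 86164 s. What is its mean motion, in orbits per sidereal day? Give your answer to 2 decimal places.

Semi-major axis a = 6370 + 671 = 7041 km. Period T = 2π√(a³/μ) = 2π√(7041³/398600) = 5879.8 s = 98.00 min.
Orbits per sidereal day = 86164 / 5879.8 = 14.654.

14.65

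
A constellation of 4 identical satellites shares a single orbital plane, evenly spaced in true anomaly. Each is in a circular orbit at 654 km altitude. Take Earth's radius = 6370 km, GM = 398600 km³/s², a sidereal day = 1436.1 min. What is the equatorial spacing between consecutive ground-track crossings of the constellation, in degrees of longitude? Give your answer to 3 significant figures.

6.12°

Semi-major axis a = 6370 + 654 = 7024 km. Period T = 2π√(a³/μ) = 2π√(7024³/398600) = 5858.5 s = 97.64 min.
Single-satellite node shift = (5858.5/86166) × 360° = 24.48°.
With 4 satellites evenly phased, successive equator crossings are 24.48/4 = 6.119° apart.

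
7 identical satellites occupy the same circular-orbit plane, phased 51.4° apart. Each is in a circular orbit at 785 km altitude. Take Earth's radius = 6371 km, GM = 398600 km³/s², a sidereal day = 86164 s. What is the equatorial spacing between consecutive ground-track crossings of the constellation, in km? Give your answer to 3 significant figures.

400 km

Semi-major axis a = 6371 + 785 = 7156 km. Period T = 2π√(a³/μ) = 2π√(7156³/398600) = 6024.4 s = 100.41 min.
Single-satellite node shift = (6024.4/86164) × 360° = 25.17°.
With 7 satellites evenly phased, successive equator crossings are 25.17/7 = 3.596° apart.
That is 3.596 × 111.2 = 400 km at the equator.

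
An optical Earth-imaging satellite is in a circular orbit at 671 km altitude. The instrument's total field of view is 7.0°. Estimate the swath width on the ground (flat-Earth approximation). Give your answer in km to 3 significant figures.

82.1 km

Half-angle = 7.0°/2 = 3.5°.
Swath width ≈ 2h·tan(θ/2) = 2 × 671 × tan(3.5°) = 82.1 km.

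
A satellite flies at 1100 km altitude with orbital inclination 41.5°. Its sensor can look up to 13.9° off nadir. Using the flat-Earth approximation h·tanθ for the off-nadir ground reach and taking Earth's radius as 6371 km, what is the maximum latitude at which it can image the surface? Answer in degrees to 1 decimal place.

43.9°

For a prograde orbit the ground track reaches latitude ±i = ±41.5°.
Sensor half-swath on the ground ≈ 1100·tan(13.9°) = 272 km = 2.45° of latitude.
Maximum observable latitude ≈ 41.5 + 2.45 = 43.9°.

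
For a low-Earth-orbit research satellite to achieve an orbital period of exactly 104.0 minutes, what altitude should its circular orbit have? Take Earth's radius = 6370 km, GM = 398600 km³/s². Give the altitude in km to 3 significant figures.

T = 104.0 min = 6240.0 s.
From T = 2π√(a³/μ): a = (μ T²/4π²)^(1/3) = (398600 × 6240.0² / 4π²)^(1/3) = 7326 km.
Altitude h = a − R = 7326 − 6370 = 956 km.

956 km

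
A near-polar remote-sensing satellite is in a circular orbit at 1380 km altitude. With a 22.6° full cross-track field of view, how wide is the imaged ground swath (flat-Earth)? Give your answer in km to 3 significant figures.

Half-angle = 22.6°/2 = 11.3°.
Swath width ≈ 2h·tan(θ/2) = 2 × 1380 × tan(11.3°) = 551.5 km.

552 km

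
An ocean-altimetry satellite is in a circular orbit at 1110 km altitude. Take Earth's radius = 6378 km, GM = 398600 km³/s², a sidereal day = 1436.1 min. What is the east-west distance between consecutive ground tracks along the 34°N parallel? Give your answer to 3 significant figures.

Semi-major axis a = 6378 + 1110 = 7488 km. Period T = 2π√(a³/μ) = 2π√(7488³/398600) = 6448.5 s = 107.48 min.
Node shift per orbit = (6448.5/86166) × 360° = 26.94°.
Equatorial spacing = 26.94 × 111.3 km/° = 2999 km.
At 34° latitude, spacing = 2999 × cos(34°) = 2486 km.

2490 km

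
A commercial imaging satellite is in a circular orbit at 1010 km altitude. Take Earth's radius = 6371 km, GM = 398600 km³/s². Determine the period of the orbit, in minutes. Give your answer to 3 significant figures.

Semi-major axis a = 6371 + 1010 = 7381 km. Period T = 2π√(a³/μ) = 2π√(7381³/398600) = 6310.8 s = 105.18 min.

105 min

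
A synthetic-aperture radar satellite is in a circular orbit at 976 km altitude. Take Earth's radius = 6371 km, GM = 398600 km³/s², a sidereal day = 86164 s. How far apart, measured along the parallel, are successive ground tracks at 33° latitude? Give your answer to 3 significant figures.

Semi-major axis a = 6371 + 976 = 7347 km. Period T = 2π√(a³/μ) = 2π√(7347³/398600) = 6267.2 s = 104.45 min.
Node shift per orbit = (6267.2/86164) × 360° = 26.19°.
Equatorial spacing = 26.19 × 111.2 km/° = 2912 km.
At 33° latitude, spacing = 2912 × cos(33°) = 2442 km.

2440 km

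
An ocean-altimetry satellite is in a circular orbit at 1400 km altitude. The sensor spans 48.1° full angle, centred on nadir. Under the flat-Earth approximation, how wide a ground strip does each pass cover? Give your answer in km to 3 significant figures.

1250 km

Half-angle = 48.1°/2 = 24.05°.
Swath width ≈ 2h·tan(θ/2) = 2 × 1400 × tan(24.05°) = 1249.6 km.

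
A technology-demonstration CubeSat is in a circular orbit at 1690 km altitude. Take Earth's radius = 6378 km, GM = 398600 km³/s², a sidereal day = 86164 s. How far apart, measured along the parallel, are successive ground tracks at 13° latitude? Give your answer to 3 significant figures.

Semi-major axis a = 6378 + 1690 = 8068 km. Period T = 2π√(a³/μ) = 2π√(8068³/398600) = 7212.1 s = 120.20 min.
Node shift per orbit = (7212.1/86164) × 360° = 30.13°.
Equatorial spacing = 30.13 × 111.3 km/° = 3354 km.
At 13° latitude, spacing = 3354 × cos(13°) = 3268 km.

3270 km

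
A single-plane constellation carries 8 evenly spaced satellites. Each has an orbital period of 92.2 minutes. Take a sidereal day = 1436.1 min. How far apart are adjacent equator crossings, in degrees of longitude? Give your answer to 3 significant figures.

T = 92.2 min = 5532.0 s.
Single-satellite node shift = (5532.0/86166) × 360° = 23.11°.
With 8 satellites evenly phased, successive equator crossings are 23.11/8 = 2.889° apart.

2.89°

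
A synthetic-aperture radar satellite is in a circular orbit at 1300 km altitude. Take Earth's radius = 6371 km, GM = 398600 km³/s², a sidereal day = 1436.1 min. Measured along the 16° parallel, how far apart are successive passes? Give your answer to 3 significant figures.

Semi-major axis a = 6371 + 1300 = 7671 km. Period T = 2π√(a³/μ) = 2π√(7671³/398600) = 6686.4 s = 111.44 min.
Node shift per orbit = (6686.4/86166) × 360° = 27.94°.
Equatorial spacing = 27.94 × 111.2 km/° = 3106 km.
At 16° latitude, spacing = 3106 × cos(16°) = 2986 km.

2990 km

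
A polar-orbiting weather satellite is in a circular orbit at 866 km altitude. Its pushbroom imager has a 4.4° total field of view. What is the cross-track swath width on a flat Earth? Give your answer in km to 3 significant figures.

Half-angle = 4.4°/2 = 2.2°.
Swath width ≈ 2h·tan(θ/2) = 2 × 866 × tan(2.2°) = 66.5 km.

66.5 km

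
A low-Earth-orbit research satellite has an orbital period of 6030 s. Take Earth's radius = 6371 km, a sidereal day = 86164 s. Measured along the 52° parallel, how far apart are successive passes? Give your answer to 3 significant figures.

Node shift per orbit = (6030.0/86164) × 360° = 25.19°.
Equatorial spacing = 25.19 × 111.2 km/° = 2801 km.
At 52° latitude, spacing = 2801 × cos(52°) = 1725 km.

1720 km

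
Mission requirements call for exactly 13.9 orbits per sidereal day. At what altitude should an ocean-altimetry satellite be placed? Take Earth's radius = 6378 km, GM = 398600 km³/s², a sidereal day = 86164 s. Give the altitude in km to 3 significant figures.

Required period T = 86164 / 13.9 = 6198.8 s.
From T = 2π√(a³/μ): a = (μ T²/4π²)^(1/3) = (398600 × 6198.8² / 4π²)^(1/3) = 7293 km.
Altitude h = a − R = 7293 − 6378 = 915 km.

915 km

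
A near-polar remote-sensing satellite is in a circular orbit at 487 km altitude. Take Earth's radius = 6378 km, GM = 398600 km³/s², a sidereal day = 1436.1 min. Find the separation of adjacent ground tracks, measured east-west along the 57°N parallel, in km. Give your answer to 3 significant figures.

1430 km

Semi-major axis a = 6378 + 487 = 6865 km. Period T = 2π√(a³/μ) = 2π√(6865³/398600) = 5660.7 s = 94.35 min.
Node shift per orbit = (5660.7/86166) × 360° = 23.65°.
Equatorial spacing = 23.65 × 111.3 km/° = 2633 km.
At 57° latitude, spacing = 2633 × cos(57°) = 1434 km.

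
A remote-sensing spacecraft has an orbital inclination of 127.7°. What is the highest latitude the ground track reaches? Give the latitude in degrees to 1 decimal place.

Retrograde orbit: the ground track reaches ±(180° − i) = ±(180 − 127.7) = ±52.3°.

52.3°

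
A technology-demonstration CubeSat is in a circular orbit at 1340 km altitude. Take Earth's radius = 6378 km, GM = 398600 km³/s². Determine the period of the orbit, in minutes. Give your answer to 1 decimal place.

Semi-major axis a = 6378 + 1340 = 7718 km. Period T = 2π√(a³/μ) = 2π√(7718³/398600) = 6747.9 s = 112.46 min.

112.5 min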